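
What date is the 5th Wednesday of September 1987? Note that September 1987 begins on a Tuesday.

September 1987 begins on a Tuesday, so the first Wednesday is September 2 (1 day later).
The 5th Wednesday is 4 weeks later: 2 + 28 = 30.

September 30, 1987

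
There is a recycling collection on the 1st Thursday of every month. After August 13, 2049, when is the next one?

August 2049 starts on a Sunday, so its 1st Thursday is August 5, 2049 (4 days in).
That is not after August 13, 2049, so look at September 2049.
September 2049 starts on a Wednesday, so its 1st Thursday is September 2, 2049 (1 day in).

September 2, 2049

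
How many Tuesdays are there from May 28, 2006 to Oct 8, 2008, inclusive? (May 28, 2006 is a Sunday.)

May 28, 2006 is a Sunday; the first Tuesday on or after it is May 30, 2006 (2 days later).
From May 30, 2006 to Oct 8, 2008: 215 + 365 + 282 = 862 days (rest of 2006, 2007, to Oct 8, 2008 in 2008).
862 ÷ 7 = 123 full weeks with remainder 1, so 123 more Tuesdays after the first → 124.

124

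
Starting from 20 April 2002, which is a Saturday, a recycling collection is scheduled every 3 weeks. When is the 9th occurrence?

5 October 2002

The 9th occurrence is 8 intervals after the first: 8 × 21 = 168 days after 20 April 2002.
April has 30 days — 10 days to the end of April leaves 158.
May has 31 days (127 left).
June has 30 days (97 left).
July has 31 days (66 left).
August has 31 days (35 left).
September has 30 days (5 left).
5 days into October → 5 October 2002.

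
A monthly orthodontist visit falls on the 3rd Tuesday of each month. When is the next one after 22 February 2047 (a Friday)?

19 March 2047

February 2047 starts on a Friday; its first Tuesday is the 5th, so the 3rd Tuesday is the 19th — 19 February 2047.
That is not after 22 February 2047, so look at March 2047.
March 2047 starts on a Friday; its first Tuesday is the 5th, so the 3rd Tuesday is the 19th — 19 March 2047.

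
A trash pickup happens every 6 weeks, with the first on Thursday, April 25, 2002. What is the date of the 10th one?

The 10th occurrence is 9 intervals after the first: 9 × 42 = 378 days after April 25, 2002.
April has 30 days — 5 days to the end of April leaves 373.
May has 31 days (342 left).
June has 30 days (312 left).
July has 31 days (281 left).
August has 31 days (250 left).
September has 30 days (220 left).
October has 31 days (189 left).
November has 30 days (159 left).
December has 31 days (128 left).
January has 31 days (97 left).
February has 28 days (69 left).
March has 31 days (38 left).
April has 30 days (8 left).
8 days into May → May 8, 2003.

May 8, 2003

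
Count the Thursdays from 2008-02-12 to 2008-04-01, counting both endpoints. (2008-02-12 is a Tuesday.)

2008-02-12 is a Tuesday; the first Thursday on or after it is 2008-02-14 (2 days later).
From 2008-02-14 to 2008-04-01: 15 + 31 + 1 = 47 days (rest of February, March, April).
47 ÷ 7 = 6 full weeks with remainder 5, so 6 more Thursdays after the first → 7.

7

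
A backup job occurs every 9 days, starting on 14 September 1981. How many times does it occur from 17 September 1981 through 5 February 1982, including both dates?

Occurrences land 9·i days after 14 September 1981 for i = 0, 1, 2, …
17 September 1981 is 3 days after the start; 3 ÷ 9 = 0 remainder 3; since the remainder is 3, round up to i = 1. First occurrence in the window: #2 on 23 September 1981 (1×9 = 9 days in).
5 February 1982 is 144 days after the start; 144 ÷ 9 = 16 remainder 0. Last occurrence in the window: #17 on 5 February 1982.
Occurrences #2 through #17: 16 in total.

16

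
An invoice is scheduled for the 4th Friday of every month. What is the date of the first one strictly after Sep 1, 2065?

Sep 25, 2065

Sep 2065 starts on a Tuesday; its first Friday is the 4th, so the 4th Friday is the 25th — Sep 25, 2065.
Sep 25, 2065 is after Sep 1, 2065, so that is the next one.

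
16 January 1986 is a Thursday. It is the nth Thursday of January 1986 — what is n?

3rd

Day 16 falls in week ⌈16/7⌉ of the month.
Days 1–7 hold the 1st Thursday, 8–14 the 2nd, 15–21 the 3rd, 22–28 the 4th, 29–31 the 5th.
16 is in the range for the 3rd.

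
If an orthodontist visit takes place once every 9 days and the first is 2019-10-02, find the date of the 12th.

The 12th occurrence is 11 intervals after the first: 11 × 9 = 99 days after 2019-10-02.
October has 31 days — 29 days to the end of October leaves 70.
November has 30 days (40 left).
December has 31 days (9 left).
9 days into January → 2020-01-09.

2020-01-09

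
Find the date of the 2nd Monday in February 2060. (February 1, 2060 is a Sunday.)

9 February 2060

February 2060 begins on a Sunday, so the first Monday is February 2 (1 day later).
The 2nd Monday is 1 weeks later: 2 + 7 = 9.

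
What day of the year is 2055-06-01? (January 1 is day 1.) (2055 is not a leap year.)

152

Days in months before June: 31 + 28 + 31 + 30 + 31 = 151.
Plus 1 day into June → day 152.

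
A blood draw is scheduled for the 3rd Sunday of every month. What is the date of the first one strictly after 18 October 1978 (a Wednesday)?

October 1978 starts on a Sunday; its first Sunday is the 1st, so the 3rd Sunday is the 15th — 15 October 1978.
That is not after 18 October 1978, so look at November 1978.
November 1978 starts on a Wednesday; its first Sunday is the 5th, so the 3rd Sunday is the 19th — 19 November 1978.

19 November 1978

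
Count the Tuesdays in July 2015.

4

July 1, 2015 is a Wednesday; the first Tuesday on or after it is July 7, 2015 (6 days later).
From July 7, 2015 to July 31, 2015 is 31 − 7 = 24 days.
24 ÷ 7 = 3 full weeks with remainder 3, so 3 more Tuesdays after the first → 4.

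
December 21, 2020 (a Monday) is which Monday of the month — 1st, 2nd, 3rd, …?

Day 21 falls in week ⌈21/7⌉ of the month.
Days 1–7 hold the 1st Monday, 8–14 the 2nd, 15–21 the 3rd, 22–28 the 4th, 29–31 the 5th.
21 is in the range for the 3rd.

3rd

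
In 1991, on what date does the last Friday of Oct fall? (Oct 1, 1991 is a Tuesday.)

Oct 25, 1991

Oct 1991 begins on a Tuesday, so the first Friday is Oct 4 (3 days later).
Oct 1991 has 31 days. Adding weeks: 4, 11, 18, 25 — the last one ≤ 31 is the 25th.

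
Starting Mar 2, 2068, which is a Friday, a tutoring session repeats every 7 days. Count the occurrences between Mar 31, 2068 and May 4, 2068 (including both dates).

5

Occurrences land 7·i days after Mar 2, 2068 for i = 0, 1, 2, …
Mar 31, 2068 is 29 days after the start; 29 ÷ 7 = 4 remainder 1; since the remainder is 1, round up to i = 5. First occurrence in the window: #6 on Apr 6, 2068 (5×7 = 35 days in).
May 4, 2068 is 63 days after the start; 63 ÷ 7 = 9 remainder 0. Last occurrence in the window: #10 on May 4, 2068.
Occurrences #6 through #10: 5 in total.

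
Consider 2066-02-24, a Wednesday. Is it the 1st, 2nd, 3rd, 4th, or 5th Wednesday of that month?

4th

Day 24 falls in week ⌈24/7⌉ of the month.
Days 1–7 hold the 1st Wednesday, 8–14 the 2nd, 15–21 the 3rd, 22–28 the 4th, 29–31 the 5th.
24 is in the range for the 4th.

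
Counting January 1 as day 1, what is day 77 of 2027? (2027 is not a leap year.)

March 18, 2027

January has 31 days (77 − 31 = 46 remain).
February has 28 days (46 − 28 = 18 remain).
18 into March → March 18.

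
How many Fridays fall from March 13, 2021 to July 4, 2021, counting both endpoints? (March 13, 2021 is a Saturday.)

16

March 13, 2021 is a Saturday; the first Friday on or after it is March 19, 2021 (6 days later).
From March 19, 2021 to July 4, 2021: 12 + 30 + 31 + 30 + 4 = 107 days (rest of March, April, May, June, July).
107 ÷ 7 = 15 full weeks with remainder 2, so 15 more Fridays after the first → 16.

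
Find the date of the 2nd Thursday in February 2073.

9 February 2073

February 2073 begins on a Wednesday, so the first Thursday is February 2 (1 day later).
The 2nd Thursday is 1 weeks later: 2 + 7 = 9.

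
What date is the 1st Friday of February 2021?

The first Friday of February 2021 is February 5.

2021-02-05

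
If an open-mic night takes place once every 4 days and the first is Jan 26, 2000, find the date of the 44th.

The 44th occurrence is 43 intervals after the first: 43 × 4 = 172 days after Jan 26, 2000.
Jan has 31 days — 5 days to the end of Jan leaves 167.
Feb has 29 days (138 left).
Mar has 31 days (107 left).
Apr has 30 days (77 left).
May has 31 days (46 left).
Jun has 30 days (16 left).
16 days into Jul → Jul 16, 2000.

Jul 16, 2000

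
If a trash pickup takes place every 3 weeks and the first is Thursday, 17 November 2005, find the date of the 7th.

The 7th occurrence is 6 intervals after the first: 6 × 21 = 126 days after 17 November 2005.
November has 30 days — 13 days to the end of November leaves 113.
December has 31 days (82 left).
January has 31 days (51 left).
February has 28 days (23 left).
23 days into March → 23 March 2006.

23 March 2006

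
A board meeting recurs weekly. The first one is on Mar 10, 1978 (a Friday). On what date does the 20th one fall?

Jul 21, 1978

The 20th occurrence is 19 intervals after the first: 19 × 7 = 133 days after Mar 10, 1978.
Mar has 31 days — 21 days to the end of Mar leaves 112.
Apr has 30 days (82 left).
May has 31 days (51 left).
Jun has 30 days (21 left).
21 days into Jul → Jul 21, 1978.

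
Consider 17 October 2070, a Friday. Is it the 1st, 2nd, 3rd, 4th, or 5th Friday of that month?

3rd

Day 17 falls in week ⌈17/7⌉ of the month.
Days 1–7 hold the 1st Friday, 8–14 the 2nd, 15–21 the 3rd, 22–28 the 4th, 29–31 the 5th.
17 is in the range for the 3rd.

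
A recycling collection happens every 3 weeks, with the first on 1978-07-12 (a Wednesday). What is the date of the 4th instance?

The 4th occurrence is 3 intervals after the first: 3 × 21 = 63 days after 1978-07-12.
July has 31 days — 19 days to the end of July leaves 44.
August has 31 days (13 left).
13 days into September → 1978-09-13.

1978-09-13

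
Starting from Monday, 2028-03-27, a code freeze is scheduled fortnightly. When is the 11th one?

2028-08-14

The 11th occurrence is 10 intervals after the first: 10 × 14 = 140 days after 2028-03-27.
March has 31 days — 4 days to the end of March leaves 136.
April has 30 days (106 left).
May has 31 days (75 left).
June has 30 days (45 left).
July has 31 days (14 left).
14 days into August → 2028-08-14.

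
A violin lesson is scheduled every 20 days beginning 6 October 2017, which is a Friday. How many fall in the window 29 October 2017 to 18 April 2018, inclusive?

8

Occurrences land 20·i days after 6 October 2017 for i = 0, 1, 2, …
29 October 2017 is 23 days after the start; 23 ÷ 20 = 1 remainder 3; since the remainder is 3, round up to i = 2. First occurrence in the window: #3 on 15 November 2017 (2×20 = 40 days in).
18 April 2018 is 194 days after the start; 194 ÷ 20 = 9 remainder 14. Last occurrence in the window: #10 on 4 April 2018.
Occurrences #3 through #10: 8 in total.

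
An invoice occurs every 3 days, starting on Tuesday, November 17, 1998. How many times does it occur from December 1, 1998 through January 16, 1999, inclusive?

16

Occurrences land 3·i days after November 17, 1998 for i = 0, 1, 2, …
December 1, 1998 is 14 days after the start; 14 ÷ 3 = 4 remainder 2; since the remainder is 2, round up to i = 5. First occurrence in the window: #6 on December 2, 1998 (5×3 = 15 days in).
January 16, 1999 is 60 days after the start; 60 ÷ 3 = 20 remainder 0. Last occurrence in the window: #21 on January 16, 1999.
Occurrences #6 through #21: 16 in total.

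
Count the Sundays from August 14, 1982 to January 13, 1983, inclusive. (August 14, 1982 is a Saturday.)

22

August 14, 1982 is a Saturday; the first Sunday on or after it is August 15, 1982 (1 day later).
From August 15, 1982 to January 13, 1983: 16 + 30 + 31 + 30 + 31 + 13 = 151 days (rest of August, September, October, November, December, January).
151 ÷ 7 = 21 full weeks with remainder 4, so 21 more Sundays after the first → 22.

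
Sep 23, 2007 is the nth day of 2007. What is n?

Days in months before Sep: 31 + 28 + 31 + 30 + 31 + 30 + 31 + 31 = 243.
Plus 23 days into Sep → day 266.

266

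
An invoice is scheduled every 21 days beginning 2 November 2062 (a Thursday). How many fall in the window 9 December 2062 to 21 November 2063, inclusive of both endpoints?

17

Occurrences land 21·i days after 2 November 2062 for i = 0, 1, 2, …
9 December 2062 is 37 days after the start; 37 ÷ 21 = 1 remainder 16; since the remainder is 16, round up to i = 2. First occurrence in the window: #3 on 14 December 2062 (2×21 = 42 days in).
21 November 2063 is 384 days after the start; 384 ÷ 21 = 18 remainder 6. Last occurrence in the window: #19 on 15 November 2063.
Occurrences #3 through #19: 17 in total.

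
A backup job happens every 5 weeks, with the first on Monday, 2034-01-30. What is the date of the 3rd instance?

2034-04-10

The 3rd occurrence is 2 intervals after the first: 2 × 35 = 70 days after 2034-01-30.
January has 31 days — 1 day to the end of January leaves 69.
February has 28 days (41 left).
March has 31 days (10 left).
10 days into April → 2034-04-10.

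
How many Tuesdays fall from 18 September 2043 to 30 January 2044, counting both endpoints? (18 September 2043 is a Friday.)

18 September 2043 is a Friday; the first Tuesday on or after it is 22 September 2043 (4 days later).
From 22 September 2043 to 30 January 2044: 8 + 31 + 30 + 31 + 30 = 130 days (rest of September, October, November, December, January).
130 ÷ 7 = 18 full weeks with remainder 4, so 18 more Tuesdays after the first → 19.

19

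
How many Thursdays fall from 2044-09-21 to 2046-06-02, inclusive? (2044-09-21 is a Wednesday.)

89

2044-09-21 is a Wednesday; the first Thursday on or after it is 2044-09-22 (1 day later).
From 2044-09-22 to 2046-06-02: 100 + 365 + 153 = 618 days (rest of 2044, 2045, to 2046-06-02 in 2046).
618 ÷ 7 = 88 full weeks with remainder 2, so 88 more Thursdays after the first → 89.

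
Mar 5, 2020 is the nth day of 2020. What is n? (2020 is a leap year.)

Days in months before Mar: 31 + 29 = 60.
Plus 5 days into Mar → day 65.

65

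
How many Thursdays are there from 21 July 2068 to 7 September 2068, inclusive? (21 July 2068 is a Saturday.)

7

21 July 2068 is a Saturday; the first Thursday on or after it is 26 July 2068 (5 days later).
From 26 July 2068 to 7 September 2068: 5 + 31 + 7 = 43 days (rest of July, August, September).
43 ÷ 7 = 6 full weeks with remainder 1, so 6 more Thursdays after the first → 7.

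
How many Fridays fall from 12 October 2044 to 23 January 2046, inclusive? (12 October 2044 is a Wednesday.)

12 October 2044 is a Wednesday; the first Friday on or after it is 14 October 2044 (2 days later).
From 14 October 2044 to 23 January 2046: 78 + 365 + 23 = 466 days (rest of 2044, 2045, to 23 January 2046 in 2046).
466 ÷ 7 = 66 full weeks with remainder 4, so 66 more Fridays after the first → 67.

67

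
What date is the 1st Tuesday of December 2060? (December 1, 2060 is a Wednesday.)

2060-12-07

December 2060 begins on a Wednesday, so the first Tuesday is December 7 (6 days later).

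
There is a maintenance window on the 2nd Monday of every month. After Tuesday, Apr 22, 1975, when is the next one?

Apr 1975 starts on a Tuesday; its first Monday is the 7th, so the 2nd Monday is the 14th — Apr 14, 1975.
That is not after Apr 22, 1975, so look at May 1975.
May 1975 starts on a Thursday; its first Monday is the 5th, so the 2nd Monday is the 12th — May 12, 1975.

May 12, 1975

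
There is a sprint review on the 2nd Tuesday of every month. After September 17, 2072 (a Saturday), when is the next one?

September 2072 starts on a Thursday; its first Tuesday is the 6th, so the 2nd Tuesday is the 13th — September 13, 2072.
That is not after September 17, 2072, so look at October 2072.
October 2072 starts on a Saturday; its first Tuesday is the 4th, so the 2nd Tuesday is the 11th — October 11, 2072.

October 11, 2072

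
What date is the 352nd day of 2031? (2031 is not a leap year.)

December 18, 2031

January has 31 days (352 − 31 = 321 remain).
February has 28 days (321 − 28 = 293 remain).
March has 31 days (293 − 31 = 262 remain).
April has 30 days (262 − 30 = 232 remain).
May has 31 days (232 − 31 = 201 remain).
June has 30 days (201 − 30 = 171 remain).
July has 31 days (171 − 31 = 140 remain).
August has 31 days (140 − 31 = 109 remain).
September has 30 days (109 − 30 = 79 remain).
October has 31 days (79 − 31 = 48 remain).
November has 30 days (48 − 30 = 18 remain).
18 into December → December 18.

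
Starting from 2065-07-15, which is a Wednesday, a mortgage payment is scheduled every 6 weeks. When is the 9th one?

The 9th occurrence is 8 intervals after the first: 8 × 42 = 336 days after 2065-07-15.
July has 31 days — 16 days to the end of July leaves 320.
August has 31 days (289 left).
September has 30 days (259 left).
October has 31 days (228 left).
November has 30 days (198 left).
December has 31 days (167 left).
January has 31 days (136 left).
February has 28 days (108 left).
March has 31 days (77 left).
April has 30 days (47 left).
May has 31 days (16 left).
16 days into June → 2066-06-16.

2066-06-16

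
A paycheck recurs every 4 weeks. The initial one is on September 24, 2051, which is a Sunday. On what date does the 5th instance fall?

January 14, 2052

The 5th occurrence is 4 intervals after the first: 4 × 28 = 112 days after September 24, 2051.
September has 30 days — 6 days to the end of September leaves 106.
October has 31 days (75 left).
November has 30 days (45 left).
December has 31 days (14 left).
14 days into January → January 14, 2052.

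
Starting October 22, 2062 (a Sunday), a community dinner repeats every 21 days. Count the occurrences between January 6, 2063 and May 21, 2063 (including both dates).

Occurrences land 21·i days after October 22, 2062 for i = 0, 1, 2, …
January 6, 2063 is 76 days after the start; 76 ÷ 21 = 3 remainder 13; since the remainder is 13, round up to i = 4. First occurrence in the window: #5 on January 14, 2063 (4×21 = 84 days in).
May 21, 2063 is 211 days after the start; 211 ÷ 21 = 10 remainder 1. Last occurrence in the window: #11 on May 20, 2063.
Occurrences #5 through #11: 7 in total.

7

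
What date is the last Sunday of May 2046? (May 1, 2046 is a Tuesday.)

May 2046 begins on a Tuesday, so the first Sunday is May 6 (5 days later).
May 2046 has 31 days. Adding weeks: 6, 13, 20, 27 — the last one ≤ 31 is the 27th.

27 May 2046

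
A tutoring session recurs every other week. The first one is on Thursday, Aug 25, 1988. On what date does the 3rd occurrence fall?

The 3rd occurrence is 2 intervals after the first: 2 × 14 = 28 days after Aug 25, 1988.
Aug has 31 days — 6 days to the end of Aug leaves 22.
22 days into Sep → Sep 22, 1988.

Sep 22, 1988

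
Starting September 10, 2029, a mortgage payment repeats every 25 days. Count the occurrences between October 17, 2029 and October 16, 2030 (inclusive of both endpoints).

15

Occurrences land 25·i days after September 10, 2029 for i = 0, 1, 2, …
October 17, 2029 is 37 days after the start; 37 ÷ 25 = 1 remainder 12; since the remainder is 12, round up to i = 2. First occurrence in the window: #3 on October 30, 2029 (2×25 = 50 days in).
October 16, 2030 is 401 days after the start; 401 ÷ 25 = 16 remainder 1. Last occurrence in the window: #17 on October 15, 2030.
Occurrences #3 through #17: 15 in total.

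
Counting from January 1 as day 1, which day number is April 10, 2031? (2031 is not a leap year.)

Days in months before April: 31 + 28 + 31 = 90.
Plus 10 days into April → day 100.

100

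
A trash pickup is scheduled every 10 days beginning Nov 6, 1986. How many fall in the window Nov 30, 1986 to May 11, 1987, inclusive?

16

Occurrences land 10·i days after Nov 6, 1986 for i = 0, 1, 2, …
Nov 30, 1986 is 24 days after the start; 24 ÷ 10 = 2 remainder 4; since the remainder is 4, round up to i = 3. First occurrence in the window: #4 on Dec 6, 1986 (3×10 = 30 days in).
May 11, 1987 is 186 days after the start; 186 ÷ 10 = 18 remainder 6. Last occurrence in the window: #19 on May 5, 1987.
Occurrences #4 through #19: 16 in total.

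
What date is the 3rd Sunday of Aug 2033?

Aug 21, 2033

Aug 2033 begins on a Monday, so the first Sunday is Aug 7 (6 days later).
The 3rd Sunday is 2 weeks later: 7 + 14 = 21.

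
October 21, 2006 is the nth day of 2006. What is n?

Days in months before October: 31 + 28 + 31 + 30 + 31 + 30 + 31 + 31 + 30 = 273.
Plus 21 days into October → day 294.

294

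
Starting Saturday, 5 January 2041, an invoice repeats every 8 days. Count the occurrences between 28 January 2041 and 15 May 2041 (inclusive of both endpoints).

Occurrences land 8·i days after 5 January 2041 for i = 0, 1, 2, …
28 January 2041 is 23 days after the start; 23 ÷ 8 = 2 remainder 7; since the remainder is 7, round up to i = 3. First occurrence in the window: #4 on 29 January 2041 (3×8 = 24 days in).
15 May 2041 is 130 days after the start; 130 ÷ 8 = 16 remainder 2. Last occurrence in the window: #17 on 13 May 2041.
Occurrences #4 through #17: 14 in total.

14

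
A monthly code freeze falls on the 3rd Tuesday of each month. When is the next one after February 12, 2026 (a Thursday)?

February 2026 starts on a Sunday; its first Tuesday is the 3rd, so the 3rd Tuesday is the 17th — February 17, 2026.
February 17, 2026 is after February 12, 2026, so that is the next one.

February 17, 2026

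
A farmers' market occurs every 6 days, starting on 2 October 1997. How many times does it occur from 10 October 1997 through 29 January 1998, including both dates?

Occurrences land 6·i days after 2 October 1997 for i = 0, 1, 2, …
10 October 1997 is 8 days after the start; 8 ÷ 6 = 1 remainder 2; since the remainder is 2, round up to i = 2. First occurrence in the window: #3 on 14 October 1997 (2×6 = 12 days in).
29 January 1998 is 119 days after the start; 119 ÷ 6 = 19 remainder 5. Last occurrence in the window: #20 on 24 January 1998.
Occurrences #3 through #20: 18 in total.

18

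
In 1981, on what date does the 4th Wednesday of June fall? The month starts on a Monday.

June 1981 begins on a Monday, so the first Wednesday is June 3 (2 days later).
The 4th Wednesday is 3 weeks later: 3 + 21 = 24.

24 June 1981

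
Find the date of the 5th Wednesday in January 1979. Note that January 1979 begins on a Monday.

January 1979 begins on a Monday, so the first Wednesday is January 3 (2 days later).
The 5th Wednesday is 4 weeks later: 3 + 28 = 31.

January 31, 1979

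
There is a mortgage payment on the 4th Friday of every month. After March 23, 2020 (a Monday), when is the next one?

March 2020 starts on a Sunday; its first Friday is the 6th, so the 4th Friday is the 27th — March 27, 2020.
March 27, 2020 is after March 23, 2020, so that is the next one.

March 27, 2020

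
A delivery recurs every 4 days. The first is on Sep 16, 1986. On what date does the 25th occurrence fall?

Dec 21, 1986

The 25th occurrence is 24 intervals after the first: 24 × 4 = 96 days after Sep 16, 1986.
Sep has 30 days — 14 days to the end of Sep leaves 82.
Oct has 31 days (51 left).
Nov has 30 days (21 left).
21 days into Dec → Dec 21, 1986.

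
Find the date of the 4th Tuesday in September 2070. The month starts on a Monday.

September 2070 begins on a Monday, so the first Tuesday is September 2 (1 day later).
The 4th Tuesday is 3 weeks later: 2 + 21 = 23.

2070-09-23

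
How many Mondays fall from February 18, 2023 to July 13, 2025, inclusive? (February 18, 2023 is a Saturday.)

125

February 18, 2023 is a Saturday; the first Monday on or after it is February 20, 2023 (2 days later).
From February 20, 2023 to July 13, 2025: 314 + 366 + 194 = 874 days (rest of 2023, 2024, to July 13, 2025 in 2025).
874 ÷ 7 = 124 full weeks with remainder 6, so 124 more Mondays after the first → 125.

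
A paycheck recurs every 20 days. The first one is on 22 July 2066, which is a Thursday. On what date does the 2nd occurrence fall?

11 August 2066

The 2nd occurrence is 1 interval after the first: 1 × 20 = 20 days after 22 July 2066.
July has 31 days — 9 days to the end of July leaves 11.
11 days into August → 11 August 2066.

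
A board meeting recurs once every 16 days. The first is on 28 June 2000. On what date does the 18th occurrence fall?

The 18th occurrence is 17 intervals after the first: 17 × 16 = 272 days after 28 June 2000.
June has 30 days — 2 days to the end of June leaves 270.
July has 31 days (239 left).
August has 31 days (208 left).
September has 30 days (178 left).
October has 31 days (147 left).
November has 30 days (117 left).
December has 31 days (86 left).
January has 31 days (55 left).
February has 28 days (27 left).
27 days into March → 27 March 2001.

27 March 2001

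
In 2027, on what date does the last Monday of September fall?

September 27, 2027

The first Monday of September 2027 is September 6.
September 2027 has 30 days. Adding weeks: 6, 13, 20, 27 — the last one ≤ 30 is the 27th.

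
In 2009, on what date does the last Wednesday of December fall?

December 30, 2009

The first Wednesday of December 2009 is December 2.
December 2009 has 31 days. Adding weeks: 2, 9, 16, 23, 30 — the last one ≤ 31 is the 30th.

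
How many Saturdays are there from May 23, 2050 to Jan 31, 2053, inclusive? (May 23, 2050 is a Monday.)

May 23, 2050 is a Monday; the first Saturday on or after it is May 28, 2050 (5 days later).
From May 28, 2050 to Jan 31, 2053: 217 + 365 + 366 + 31 = 979 days (rest of 2050, 2051, 2052, to Jan 31, 2053 in 2053).
979 ÷ 7 = 139 full weeks with remainder 6, so 139 more Saturdays after the first → 140.

140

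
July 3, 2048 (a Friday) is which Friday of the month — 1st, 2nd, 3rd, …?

Day 3 falls in week ⌈3/7⌉ of the month.
Days 1–7 hold the 1st Friday, 8–14 the 2nd, 15–21 the 3rd, 22–28 the 4th, 29–31 the 5th.
3 is in the range for the 1st.

1st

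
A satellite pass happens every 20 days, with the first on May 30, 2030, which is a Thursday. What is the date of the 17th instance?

Apr 15, 2031

The 17th occurrence is 16 intervals after the first: 16 × 20 = 320 days after May 30, 2030.
May has 31 days — 1 day to the end of May leaves 319.
Jun has 30 days (289 left).
Jul has 31 days (258 left).
Aug has 31 days (227 left).
Sep has 30 days (197 left).
Oct has 31 days (166 left).
Nov has 30 days (136 left).
Dec has 31 days (105 left).
Jan has 31 days (74 left).
Feb has 28 days (46 left).
Mar has 31 days (15 left).
15 days into Apr → Apr 15, 2031.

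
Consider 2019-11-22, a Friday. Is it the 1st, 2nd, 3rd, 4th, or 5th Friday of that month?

Day 22 falls in week ⌈22/7⌉ of the month.
Days 1–7 hold the 1st Friday, 8–14 the 2nd, 15–21 the 3rd, 22–28 the 4th, 29–31 the 5th.
22 is in the range for the 4th.

4th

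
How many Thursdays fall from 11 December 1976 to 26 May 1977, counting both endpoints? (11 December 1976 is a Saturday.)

11 December 1976 is a Saturday; the first Thursday on or after it is 16 December 1976 (5 days later).
From 16 December 1976 to 26 May 1977: 15 + 31 + 28 + 31 + 30 + 26 = 161 days (rest of December, January, February, March, April, May).
161 ÷ 7 = 23 full weeks with remainder 0, so 23 more Thursdays after the first → 24.

24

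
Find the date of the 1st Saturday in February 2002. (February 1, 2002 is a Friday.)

February 2002 begins on a Friday, so the first Saturday is February 2 (1 day later).

2 February 2002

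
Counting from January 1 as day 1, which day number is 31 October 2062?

Days in months before October: 31 + 28 + 31 + 30 + 31 + 30 + 31 + 31 + 30 = 273.
Plus 31 days into October → day 304.

304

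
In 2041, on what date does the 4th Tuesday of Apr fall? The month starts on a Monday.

Apr 2041 begins on a Monday, so the first Tuesday is Apr 2 (1 day later).
The 4th Tuesday is 3 weeks later: 2 + 21 = 23.

Apr 23, 2041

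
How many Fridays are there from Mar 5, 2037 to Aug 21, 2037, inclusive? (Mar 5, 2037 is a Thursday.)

25

Mar 5, 2037 is a Thursday; the first Friday on or after it is Mar 6, 2037 (1 day later).
From Mar 6, 2037 to Aug 21, 2037: 25 + 30 + 31 + 30 + 31 + 21 = 168 days (rest of Mar, Apr, May, Jun, Jul, Aug).
168 ÷ 7 = 24 full weeks with remainder 0, so 24 more Fridays after the first → 25.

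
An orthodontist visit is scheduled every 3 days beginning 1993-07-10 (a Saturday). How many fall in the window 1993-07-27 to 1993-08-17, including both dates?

Occurrences land 3·i days after 1993-07-10 for i = 0, 1, 2, …
1993-07-27 is 17 days after the start; 17 ÷ 3 = 5 remainder 2; since the remainder is 2, round up to i = 6. First occurrence in the window: #7 on 1993-07-28 (6×3 = 18 days in).
1993-08-17 is 38 days after the start; 38 ÷ 3 = 12 remainder 2. Last occurrence in the window: #13 on 1993-08-15.
Occurrences #7 through #13: 7 in total.

7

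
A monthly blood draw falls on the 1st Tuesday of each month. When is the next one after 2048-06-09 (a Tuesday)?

2048-07-07

June 2048 starts on a Monday, so its 1st Tuesday is 2048-06-02 (1 day in).
That is not after 2048-06-09, so look at July 2048.
July 2048 starts on a Wednesday, so its 1st Tuesday is 2048-07-07 (6 days in).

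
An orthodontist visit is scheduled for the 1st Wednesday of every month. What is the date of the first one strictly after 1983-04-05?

April 1983 starts on a Friday, so its 1st Wednesday is 1983-04-06 (5 days in).
1983-04-06 is after 1983-04-05, so that is the next one.

1983-04-06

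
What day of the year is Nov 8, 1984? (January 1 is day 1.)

313

Days in months before Nov: 31 + 29 + 31 + 30 + 31 + 30 + 31 + 31 + 30 + 31 = 305.
Plus 8 days into Nov → day 313.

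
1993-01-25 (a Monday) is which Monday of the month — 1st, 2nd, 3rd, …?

4th

Day 25 falls in week ⌈25/7⌉ of the month.
Days 1–7 hold the 1st Monday, 8–14 the 2nd, 15–21 the 3rd, 22–28 the 4th, 29–31 the 5th.
25 is in the range for the 4th.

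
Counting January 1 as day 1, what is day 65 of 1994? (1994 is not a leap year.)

January has 31 days (65 − 31 = 34 remain).
February has 28 days (34 − 28 = 6 remain).
6 into March → March 6.

March 6, 1994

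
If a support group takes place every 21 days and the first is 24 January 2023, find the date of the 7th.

30 May 2023

The 7th occurrence is 6 intervals after the first: 6 × 21 = 126 days after 24 January 2023.
January has 31 days — 7 days to the end of January leaves 119.
February has 28 days (91 left).
March has 31 days (60 left).
April has 30 days (30 left).
30 days into May → 30 May 2023.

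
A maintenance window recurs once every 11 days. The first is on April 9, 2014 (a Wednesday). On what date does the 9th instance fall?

The 9th occurrence is 8 intervals after the first: 8 × 11 = 88 days after April 9, 2014.
April has 30 days — 21 days to the end of April leaves 67.
May has 31 days (36 left).
June has 30 days (6 left).
6 days into July → July 6, 2014.

July 6, 2014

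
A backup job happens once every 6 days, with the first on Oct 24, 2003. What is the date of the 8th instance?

The 8th occurrence is 7 intervals after the first: 7 × 6 = 42 days after Oct 24, 2003.
Oct has 31 days — 7 days to the end of Oct leaves 35.
Nov has 30 days (5 left).
5 days into Dec → Dec 5, 2003.

Dec 5, 2003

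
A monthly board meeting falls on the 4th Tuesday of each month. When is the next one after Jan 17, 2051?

Jan 2051 starts on a Sunday; its first Tuesday is the 3rd, so the 4th Tuesday is the 24th — Jan 24, 2051.
Jan 24, 2051 is after Jan 17, 2051, so that is the next one.

Jan 24, 2051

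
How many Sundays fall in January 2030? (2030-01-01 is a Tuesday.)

4

2030-01-01 is a Tuesday; the first Sunday on or after it is 2030-01-06 (5 days later).
From 2030-01-06 to 2030-01-31 is 31 − 6 = 25 days.
25 ÷ 7 = 3 full weeks with remainder 4, so 3 more Sundays after the first → 4.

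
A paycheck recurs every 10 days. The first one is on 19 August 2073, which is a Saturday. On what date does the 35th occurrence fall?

The 35th occurrence is 34 intervals after the first: 34 × 10 = 340 days after 19 August 2073.
August has 31 days — 12 days to the end of August leaves 328.
September has 30 days (298 left).
October has 31 days (267 left).
November has 30 days (237 left).
December has 31 days (206 left).
January has 31 days (175 left).
February has 28 days (147 left).
March has 31 days (116 left).
April has 30 days (86 left).
May has 31 days (55 left).
June has 30 days (25 left).
25 days into July → 25 July 2074.

25 July 2074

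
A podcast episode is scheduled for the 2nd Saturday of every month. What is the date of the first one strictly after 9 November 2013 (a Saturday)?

November 2013 starts on a Friday; its first Saturday is the 2nd, so the 2nd Saturday is the 9th — 9 November 2013.
That is not after 9 November 2013, so look at December 2013.
December 2013 starts on a Sunday; its first Saturday is the 7th, so the 2nd Saturday is the 14th — 14 December 2013.

14 December 2013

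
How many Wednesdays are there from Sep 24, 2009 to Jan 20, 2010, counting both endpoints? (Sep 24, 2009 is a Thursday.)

Sep 24, 2009 is a Thursday; the first Wednesday on or after it is Sep 30, 2009 (6 days later).
From Sep 30, 2009 to Jan 20, 2010: 0 + 31 + 30 + 31 + 20 = 112 days (rest of Sep, Oct, Nov, Dec, Jan).
112 ÷ 7 = 16 full weeks with remainder 0, so 16 more Wednesdays after the first → 17.

17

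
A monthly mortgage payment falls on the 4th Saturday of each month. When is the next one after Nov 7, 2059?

Nov 2059 starts on a Saturday; its first Saturday is the 1st, so the 4th Saturday is the 22nd — Nov 22, 2059.
Nov 22, 2059 is after Nov 7, 2059, so that is the next one.

Nov 22, 2059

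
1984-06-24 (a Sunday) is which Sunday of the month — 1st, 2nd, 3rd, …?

4th

Day 24 falls in week ⌈24/7⌉ of the month.
Days 1–7 hold the 1st Sunday, 8–14 the 2nd, 15–21 the 3rd, 22–28 the 4th, 29–31 the 5th.
24 is in the range for the 4th.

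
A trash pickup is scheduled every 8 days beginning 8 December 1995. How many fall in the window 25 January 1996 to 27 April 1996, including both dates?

12

Occurrences land 8·i days after 8 December 1995 for i = 0, 1, 2, …
25 January 1996 is 48 days after the start; 48 ÷ 8 = 6 remainder 0. First occurrence in the window: #7 on 25 January 1996 (6×8 = 48 days in).
27 April 1996 is 141 days after the start; 141 ÷ 8 = 17 remainder 5. Last occurrence in the window: #18 on 22 April 1996.
Occurrences #7 through #18: 12 in total.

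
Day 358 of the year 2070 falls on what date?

January has 31 days (358 − 31 = 327 remain).
February has 28 days (327 − 28 = 299 remain).
March has 31 days (299 − 31 = 268 remain).
April has 30 days (268 − 30 = 238 remain).
May has 31 days (238 − 31 = 207 remain).
June has 30 days (207 − 30 = 177 remain).
July has 31 days (177 − 31 = 146 remain).
August has 31 days (146 − 31 = 115 remain).
September has 30 days (115 − 30 = 85 remain).
October has 31 days (85 − 31 = 54 remain).
November has 30 days (54 − 30 = 24 remain).
24 into December → December 24.

December 24, 2070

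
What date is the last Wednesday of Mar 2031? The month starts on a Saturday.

Mar 26, 2031

Mar 2031 begins on a Saturday, so the first Wednesday is Mar 5 (4 days later).
Mar 2031 has 31 days. Adding weeks: 5, 12, 19, 26 — the last one ≤ 31 is the 26th.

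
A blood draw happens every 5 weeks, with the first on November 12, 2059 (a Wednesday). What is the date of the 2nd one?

The 2nd occurrence is 1 interval after the first: 1 × 35 = 35 days after November 12, 2059.
November has 30 days — 18 days to the end of November leaves 17.
17 days into December → December 17, 2059.

December 17, 2059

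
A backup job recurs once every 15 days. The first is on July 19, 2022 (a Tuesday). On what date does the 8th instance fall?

The 8th occurrence is 7 intervals after the first: 7 × 15 = 105 days after July 19, 2022.
July has 31 days — 12 days to the end of July leaves 93.
August has 31 days (62 left).
September has 30 days (32 left).
October has 31 days (1 left).
1 day into November → November 1, 2022.

November 1, 2022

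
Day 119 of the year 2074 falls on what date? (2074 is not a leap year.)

April 29, 2074

January has 31 days (119 − 31 = 88 remain).
February has 28 days (88 − 28 = 60 remain).
March has 31 days (60 − 31 = 29 remain).
29 into April → April 29.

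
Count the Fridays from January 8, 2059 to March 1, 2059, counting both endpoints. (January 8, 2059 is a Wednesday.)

8

January 8, 2059 is a Wednesday; the first Friday on or after it is January 10, 2059 (2 days later).
From January 10, 2059 to March 1, 2059: 21 + 28 + 1 = 50 days (rest of January, February, March).
50 ÷ 7 = 7 full weeks with remainder 1, so 7 more Fridays after the first → 8.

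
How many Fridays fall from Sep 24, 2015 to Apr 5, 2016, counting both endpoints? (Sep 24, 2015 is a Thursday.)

28

Sep 24, 2015 is a Thursday; the first Friday on or after it is Sep 25, 2015 (1 day later).
From Sep 25, 2015 to Apr 5, 2016: 5 + 31 + 30 + 31 + 31 + 29 + 31 + 5 = 193 days (rest of Sep, Oct, Nov, Dec, Jan, Feb, Mar, Apr).
193 ÷ 7 = 27 full weeks with remainder 4, so 27 more Fridays after the first → 28.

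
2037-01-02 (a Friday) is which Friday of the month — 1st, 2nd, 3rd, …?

1st

Day 2 falls in week ⌈2/7⌉ of the month.
Days 1–7 hold the 1st Friday, 8–14 the 2nd, 15–21 the 3rd, 22–28 the 4th, 29–31 the 5th.
2 is in the range for the 1st.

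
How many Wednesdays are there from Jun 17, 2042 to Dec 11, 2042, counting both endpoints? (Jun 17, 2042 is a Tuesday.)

Jun 17, 2042 is a Tuesday; the first Wednesday on or after it is Jun 18, 2042 (1 day later).
From Jun 18, 2042 to Dec 11, 2042: 12 + 31 + 31 + 30 + 31 + 30 + 11 = 176 days (rest of Jun, Jul, Aug, Sep, Oct, Nov, Dec).
176 ÷ 7 = 25 full weeks with remainder 1, so 25 more Wednesdays after the first → 26.

26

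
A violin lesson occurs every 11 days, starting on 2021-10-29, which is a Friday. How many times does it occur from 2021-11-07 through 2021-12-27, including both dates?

5

Occurrences land 11·i days after 2021-10-29 for i = 0, 1, 2, …
2021-11-07 is 9 days after the start; 9 ÷ 11 = 0 remainder 9; since the remainder is 9, round up to i = 1. First occurrence in the window: #2 on 2021-11-09 (1×11 = 11 days in).
2021-12-27 is 59 days after the start; 59 ÷ 11 = 5 remainder 4. Last occurrence in the window: #6 on 2021-12-23.
Occurrences #2 through #6: 5 in total.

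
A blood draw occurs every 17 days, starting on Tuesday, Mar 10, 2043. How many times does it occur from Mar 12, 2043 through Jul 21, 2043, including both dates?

7

Occurrences land 17·i days after Mar 10, 2043 for i = 0, 1, 2, …
Mar 12, 2043 is 2 days after the start; 2 ÷ 17 = 0 remainder 2; since the remainder is 2, round up to i = 1. First occurrence in the window: #2 on Mar 27, 2043 (1×17 = 17 days in).
Jul 21, 2043 is 133 days after the start; 133 ÷ 17 = 7 remainder 14. Last occurrence in the window: #8 on Jul 7, 2043.
Occurrences #2 through #8: 7 in total.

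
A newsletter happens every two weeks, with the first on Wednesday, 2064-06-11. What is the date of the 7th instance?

2064-09-03

The 7th occurrence is 6 intervals after the first: 6 × 14 = 84 days after 2064-06-11.
June has 30 days — 19 days to the end of June leaves 65.
July has 31 days (34 left).
August has 31 days (3 left).
3 days into September → 2064-09-03.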